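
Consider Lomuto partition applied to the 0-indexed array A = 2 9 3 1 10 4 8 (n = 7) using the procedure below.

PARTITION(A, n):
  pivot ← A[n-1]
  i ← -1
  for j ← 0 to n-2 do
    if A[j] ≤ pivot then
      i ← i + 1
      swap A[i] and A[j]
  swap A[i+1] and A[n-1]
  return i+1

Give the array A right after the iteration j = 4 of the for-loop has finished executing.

2 3 1 9 10 4 8

pivot=8, i=-1
j=0: 2≤8, i=0, swap(0,0) ⇒ 2 9 3 1 10 4 8
j=1: 9>8, skip
j=2: 3≤8, i=1, swap(1,2) ⇒ 2 3 9 1 10 4 8
j=3: 1≤8, i=2, swap(2,3) ⇒ 2 3 1 9 10 4 8
j=4: 10>8, skip
(after j=4) A = 2 3 1 9 10 4 8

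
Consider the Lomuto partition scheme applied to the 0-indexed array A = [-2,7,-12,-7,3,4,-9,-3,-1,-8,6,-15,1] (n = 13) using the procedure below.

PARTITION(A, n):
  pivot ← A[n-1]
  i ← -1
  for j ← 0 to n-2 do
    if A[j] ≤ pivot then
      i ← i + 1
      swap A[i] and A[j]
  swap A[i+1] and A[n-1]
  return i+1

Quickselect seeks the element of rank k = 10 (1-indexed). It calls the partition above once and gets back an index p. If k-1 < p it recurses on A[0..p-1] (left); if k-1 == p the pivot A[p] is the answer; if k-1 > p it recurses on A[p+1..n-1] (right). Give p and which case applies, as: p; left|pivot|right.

pivot=1, i=-1
j=0: -2≤1, i=0, swap(0,0) ⇒ [-2,7,-12,-7,3,4,-9,-3,-1,-8,6,-15,1]
j=1: 7>1, skip
j=2: -12≤1, i=1, swap(1,2) ⇒ [-2,-12,7,-7,3,4,-9,-3,-1,-8,6,-15,1]
j=3: -7≤1, i=2, swap(2,3) ⇒ [-2,-12,-7,7,3,4,-9,-3,-1,-8,6,-15,1]
j=4: 3>1, skip
j=5: 4>1, skip
j=6: -9≤1, i=3, swap(3,6) ⇒ [-2,-12,-7,-9,3,4,7,-3,-1,-8,6,-15,1]
j=7: -3≤1, i=4, swap(4,7) ⇒ [-2,-12,-7,-9,-3,4,7,3,-1,-8,6,-15,1]
j=8: -1≤1, i=5, swap(5,8) ⇒ [-2,-12,-7,-9,-3,-1,7,3,4,-8,6,-15,1]
j=9: -8≤1, i=6, swap(6,9) ⇒ [-2,-12,-7,-9,-3,-1,-8,3,4,7,6,-15,1]
j=10: 6>1, skip
j=11: -15≤1, i=7, swap(7,11) ⇒ [-2,-12,-7,-9,-3,-1,-8,-15,4,7,6,3,1]
swap(8,12) ⇒ [-2,-12,-7,-9,-3,-1,-8,-15,1,7,6,3,4]; return 8
p = 8; k-1 = 9 > 8 ⇒ right

8; right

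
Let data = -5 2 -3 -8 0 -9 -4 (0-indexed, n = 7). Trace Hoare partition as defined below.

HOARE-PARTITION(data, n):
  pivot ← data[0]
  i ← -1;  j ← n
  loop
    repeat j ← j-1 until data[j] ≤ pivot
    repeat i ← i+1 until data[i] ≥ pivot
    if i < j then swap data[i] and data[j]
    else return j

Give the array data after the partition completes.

-9 -8 -3 2 0 -5 -4

pivot=-5
j stops at 5 (-9), i stops at 0 (-5); swap ⇒ -9 2 -3 -8 0 -5 -4
j stops at 3 (-8), i stops at 1 (2); swap ⇒ -9 -8 -3 2 0 -5 -4
j stops at 1, i stops at 2; i≥j ⇒ return 1. data=-9 -8 -3 2 0 -5 -4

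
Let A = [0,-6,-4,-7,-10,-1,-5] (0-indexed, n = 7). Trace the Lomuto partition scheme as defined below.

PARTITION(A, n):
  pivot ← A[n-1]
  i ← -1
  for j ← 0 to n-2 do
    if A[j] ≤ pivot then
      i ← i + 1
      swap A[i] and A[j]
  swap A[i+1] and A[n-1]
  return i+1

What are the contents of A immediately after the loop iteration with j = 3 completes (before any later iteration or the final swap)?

pivot=-5, i=-1
j=0: 0>-5, skip
j=1: -6≤-5, i=0, swap(0,1) ⇒ [-6,0,-4,-7,-10,-1,-5]
j=2: -4>-5, skip
j=3: -7≤-5, i=1, swap(1,3) ⇒ [-6,-7,-4,0,-10,-1,-5]
(after j=3) A = [-6,-7,-4,0,-10,-1,-5]

[-6,-7,-4,0,-10,-1,-5]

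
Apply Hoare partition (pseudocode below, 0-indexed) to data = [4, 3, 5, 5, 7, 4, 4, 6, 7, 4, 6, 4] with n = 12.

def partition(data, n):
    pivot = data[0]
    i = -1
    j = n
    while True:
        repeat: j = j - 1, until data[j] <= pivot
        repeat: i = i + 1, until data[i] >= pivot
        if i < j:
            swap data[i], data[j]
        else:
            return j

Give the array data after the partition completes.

pivot=4
j stops at 11 (4), i stops at 0 (4); swap ⇒ [4, 3, 5, 5, 7, 4, 4, 6, 7, 4, 6, 4]
j stops at 9 (4), i stops at 2 (5); swap ⇒ [4, 3, 4, 5, 7, 4, 4, 6, 7, 5, 6, 4]
j stops at 6 (4), i stops at 3 (5); swap ⇒ [4, 3, 4, 4, 7, 4, 5, 6, 7, 5, 6, 4]
j stops at 5 (4), i stops at 4 (7); swap ⇒ [4, 3, 4, 4, 4, 7, 5, 6, 7, 5, 6, 4]
j stops at 4, i stops at 5; i≥j ⇒ return 4. data=[4, 3, 4, 4, 4, 7, 5, 6, 7, 5, 6, 4]

[4, 3, 4, 4, 4, 7, 5, 6, 7, 5, 6, 4]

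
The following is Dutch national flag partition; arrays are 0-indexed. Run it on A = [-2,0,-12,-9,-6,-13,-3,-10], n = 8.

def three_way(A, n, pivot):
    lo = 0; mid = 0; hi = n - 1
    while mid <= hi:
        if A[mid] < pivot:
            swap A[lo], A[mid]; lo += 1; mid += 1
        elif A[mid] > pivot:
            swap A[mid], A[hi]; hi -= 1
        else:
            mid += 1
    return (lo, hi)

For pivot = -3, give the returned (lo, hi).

lo=0 mid=0 hi=7
-2>-3: swap(0,7), hi=6 ⇒ [-10,0,-12,-9,-6,-13,-3,-2]
-10<-3: swap(0,0), lo=1 mid=1 ⇒ [-10,0,-12,-9,-6,-13,-3,-2]
0>-3: swap(1,6), hi=5 ⇒ [-10,-3,-12,-9,-6,-13,0,-2]
-3=-3: mid=2
-12<-3: swap(1,2), lo=2 mid=3 ⇒ [-10,-12,-3,-9,-6,-13,0,-2]
-9<-3: swap(2,3), lo=3 mid=4 ⇒ [-10,-12,-9,-3,-6,-13,0,-2]
-6<-3: swap(3,4), lo=4 mid=5 ⇒ [-10,-12,-9,-6,-3,-13,0,-2]
-13<-3: swap(4,5), lo=5 mid=6 ⇒ [-10,-12,-9,-6,-13,-3,0,-2]
done. lo=5 hi=5; A=[-10,-12,-9,-6,-13,-3,0,-2]

(5, 5)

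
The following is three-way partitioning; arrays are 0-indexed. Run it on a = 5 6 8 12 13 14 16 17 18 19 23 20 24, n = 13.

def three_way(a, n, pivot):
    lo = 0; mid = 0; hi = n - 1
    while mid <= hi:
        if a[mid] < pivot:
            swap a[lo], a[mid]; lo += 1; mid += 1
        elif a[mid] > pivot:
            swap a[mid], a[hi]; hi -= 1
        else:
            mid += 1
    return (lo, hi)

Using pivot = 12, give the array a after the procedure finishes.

pivot = 12; lo=0, mid=0, hi=12
a[mid]=5<12: swap a[0],a[0]; lo=1,mid=1 → 5 6 8 12 13 14 16 17 18 19 23 20 24
a[mid]=6<12: swap a[1],a[1]; lo=2,mid=2 → 5 6 8 12 13 14 16 17 18 19 23 20 24
a[mid]=8<12: swap a[2],a[2]; lo=3,mid=3 → 5 6 8 12 13 14 16 17 18 19 23 20 24
a[mid]=12=12: mid=4
a[mid]=13>12: swap a[4],a[12]; hi=11 → 5 6 8 12 24 14 16 17 18 19 23 20 13
a[mid]=24>12: swap a[4],a[11]; hi=10 → 5 6 8 12 20 14 16 17 18 19 23 24 13
a[mid]=20>12: swap a[4],a[10]; hi=9 → 5 6 8 12 23 14 16 17 18 19 20 24 13
a[mid]=23>12: swap a[4],a[9]; hi=8 → 5 6 8 12 19 14 16 17 18 23 20 24 13
a[mid]=19>12: swap a[4],a[8]; hi=7 → 5 6 8 12 18 14 16 17 19 23 20 24 13
a[mid]=18>12: swap a[4],a[7]; hi=6 → 5 6 8 12 17 14 16 18 19 23 20 24 13
a[mid]=17>12: swap a[4],a[6]; hi=5 → 5 6 8 12 16 14 17 18 19 23 20 24 13
a[mid]=16>12: swap a[4],a[5]; hi=4 → 5 6 8 12 14 16 17 18 19 23 20 24 13
a[mid]=14>12: swap a[4],a[4]; hi=3 → 5 6 8 12 14 16 17 18 19 23 20 24 13
end: lo=3, hi=3; a = 5 6 8 12 14 16 17 18 19 23 20 24 13

5 6 8 12 14 16 17 18 19 23 20 24 13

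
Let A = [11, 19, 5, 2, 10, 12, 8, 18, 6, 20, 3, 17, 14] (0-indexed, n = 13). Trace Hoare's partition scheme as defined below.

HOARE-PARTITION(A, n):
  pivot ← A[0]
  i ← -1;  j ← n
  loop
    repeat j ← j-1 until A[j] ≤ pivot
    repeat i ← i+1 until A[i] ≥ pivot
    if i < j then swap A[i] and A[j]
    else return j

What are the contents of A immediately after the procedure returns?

pivot=11
j stops at 10 (3), i stops at 0 (11); swap ⇒ [3, 19, 5, 2, 10, 12, 8, 18, 6, 20, 11, 17, 14]
j stops at 8 (6), i stops at 1 (19); swap ⇒ [3, 6, 5, 2, 10, 12, 8, 18, 19, 20, 11, 17, 14]
j stops at 6 (8), i stops at 5 (12); swap ⇒ [3, 6, 5, 2, 10, 8, 12, 18, 19, 20, 11, 17, 14]
j stops at 5, i stops at 6; i≥j ⇒ return 5. A=[3, 6, 5, 2, 10, 8, 12, 18, 19, 20, 11, 17, 14]

[3, 6, 5, 2, 10, 8, 12, 18, 19, 20, 11, 17, 14]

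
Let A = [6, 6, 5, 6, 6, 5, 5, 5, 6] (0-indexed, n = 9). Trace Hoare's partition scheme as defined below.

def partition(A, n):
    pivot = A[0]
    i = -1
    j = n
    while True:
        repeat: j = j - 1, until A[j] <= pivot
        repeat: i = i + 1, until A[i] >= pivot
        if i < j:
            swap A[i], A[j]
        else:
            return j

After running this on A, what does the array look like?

pivot = A[0] = 6; i = -1, j = 9
j→8 (A[8]=6≤6), i→0 (A[0]=6≥6); i<j, swap → [6, 6, 5, 6, 6, 5, 5, 5, 6]
j→7 (A[7]=5≤6), i→1 (A[1]=6≥6); i<j, swap → [6, 5, 5, 6, 6, 5, 5, 6, 6]
j→6 (A[6]=5≤6), i→3 (A[3]=6≥6); i<j, swap → [6, 5, 5, 5, 6, 5, 6, 6, 6]
j→5 (A[5]=5≤6), i→4 (A[4]=6≥6); i<j, swap → [6, 5, 5, 5, 5, 6, 6, 6, 6]
j→4, i→5; i≥j, return j=4. A = [6, 5, 5, 5, 5, 6, 6, 6, 6]

[6, 5, 5, 5, 5, 6, 6, 6, 6]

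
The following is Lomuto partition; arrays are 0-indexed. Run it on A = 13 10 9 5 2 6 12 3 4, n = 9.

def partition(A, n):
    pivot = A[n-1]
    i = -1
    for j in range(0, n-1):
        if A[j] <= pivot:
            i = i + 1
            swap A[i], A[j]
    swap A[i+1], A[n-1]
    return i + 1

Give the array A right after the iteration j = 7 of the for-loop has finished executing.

pivot=4, i=-1
j=0: 13>4, skip
j=1: 10>4, skip
j=2: 9>4, skip
j=3: 5>4, skip
j=4: 2≤4, i=0, swap(0,4) ⇒ 2 10 9 5 13 6 12 3 4
j=5: 6>4, skip
j=6: 12>4, skip
j=7: 3≤4, i=1, swap(1,7) ⇒ 2 3 9 5 13 6 12 10 4
(after j=7) A = 2 3 9 5 13 6 12 10 4

2 3 9 5 13 6 12 10 4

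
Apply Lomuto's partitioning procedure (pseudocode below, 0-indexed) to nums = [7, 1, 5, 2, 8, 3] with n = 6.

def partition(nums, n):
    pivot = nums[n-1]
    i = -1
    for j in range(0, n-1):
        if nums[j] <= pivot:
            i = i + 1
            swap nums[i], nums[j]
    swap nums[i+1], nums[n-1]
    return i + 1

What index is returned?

2

pivot = nums[5] = 3; i = -1
j=0: nums[0]=7 > 3 → no swap
j=1: nums[1]=1 ≤ 3 → i=0, swap nums[0],nums[1] → [1, 7, 5, 2, 8, 3]
j=2: nums[2]=5 > 3 → no swap
j=3: nums[3]=2 ≤ 3 → i=1, swap nums[1],nums[3] → [1, 2, 5, 7, 8, 3]
j=4: nums[4]=8 > 3 → no swap
final swap nums[2],nums[5] → [1, 2, 3, 7, 8, 5]; return 2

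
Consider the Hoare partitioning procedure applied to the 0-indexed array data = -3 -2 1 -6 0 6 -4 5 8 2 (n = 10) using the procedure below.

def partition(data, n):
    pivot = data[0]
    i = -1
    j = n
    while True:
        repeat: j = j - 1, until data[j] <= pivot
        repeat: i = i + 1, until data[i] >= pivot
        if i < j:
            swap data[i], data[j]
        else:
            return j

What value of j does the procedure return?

1

pivot = data[0] = -3; i = -1, j = 10
j→6 (data[6]=-4≤-3), i→0 (data[0]=-3≥-3); i<j, swap → -4 -2 1 -6 0 6 -3 5 8 2
j→3 (data[3]=-6≤-3), i→1 (data[1]=-2≥-3); i<j, swap → -4 -6 1 -2 0 6 -3 5 8 2
j→1, i→2; i≥j, return j=1. data = -4 -6 1 -2 0 6 -3 5 8 2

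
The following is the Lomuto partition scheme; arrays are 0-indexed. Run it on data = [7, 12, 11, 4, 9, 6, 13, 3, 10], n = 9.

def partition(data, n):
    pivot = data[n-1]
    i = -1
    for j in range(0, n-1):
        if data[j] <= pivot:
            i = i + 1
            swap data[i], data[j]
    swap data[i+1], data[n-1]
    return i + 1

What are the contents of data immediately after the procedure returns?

pivot = data[8] = 10; i = -1
j=0: data[0]=7 ≤ 10 → i=0, swap data[0],data[0] (no change) → [7, 12, 11, 4, 9, 6, 13, 3, 10]
j=1: data[1]=12 > 10 → no swap
j=2: data[2]=11 > 10 → no swap
j=3: data[3]=4 ≤ 10 → i=1, swap data[1],data[3] → [7, 4, 11, 12, 9, 6, 13, 3, 10]
j=4: data[4]=9 ≤ 10 → i=2, swap data[2],data[4] → [7, 4, 9, 12, 11, 6, 13, 3, 10]
j=5: data[5]=6 ≤ 10 → i=3, swap data[3],data[5] → [7, 4, 9, 6, 11, 12, 13, 3, 10]
j=6: data[6]=13 > 10 → no swap
j=7: data[7]=3 ≤ 10 → i=4, swap data[4],data[7] → [7, 4, 9, 6, 3, 12, 13, 11, 10]
final swap data[5],data[8] → [7, 4, 9, 6, 3, 10, 13, 11, 12]; return 5

[7, 4, 9, 6, 3, 10, 13, 11, 12]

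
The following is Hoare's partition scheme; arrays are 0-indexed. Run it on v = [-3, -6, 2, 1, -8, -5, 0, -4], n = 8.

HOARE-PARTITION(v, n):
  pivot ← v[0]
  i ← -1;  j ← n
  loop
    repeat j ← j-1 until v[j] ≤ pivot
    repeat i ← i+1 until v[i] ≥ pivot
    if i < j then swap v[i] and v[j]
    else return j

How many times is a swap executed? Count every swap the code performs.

3

pivot = v[0] = -3; i = -1, j = 8
j→7 (v[7]=-4≤-3), i→0 (v[0]=-3≥-3); i<j, swap → [-4, -6, 2, 1, -8, -5, 0, -3]
j→5 (v[5]=-5≤-3), i→2 (v[2]=2≥-3); i<j, swap → [-4, -6, -5, 1, -8, 2, 0, -3]
j→4 (v[4]=-8≤-3), i→3 (v[3]=1≥-3); i<j, swap → [-4, -6, -5, -8, 1, 2, 0, -3]
j→3, i→4; i≥j, return j=3. v = [-4, -6, -5, -8, 1, 2, 0, -3]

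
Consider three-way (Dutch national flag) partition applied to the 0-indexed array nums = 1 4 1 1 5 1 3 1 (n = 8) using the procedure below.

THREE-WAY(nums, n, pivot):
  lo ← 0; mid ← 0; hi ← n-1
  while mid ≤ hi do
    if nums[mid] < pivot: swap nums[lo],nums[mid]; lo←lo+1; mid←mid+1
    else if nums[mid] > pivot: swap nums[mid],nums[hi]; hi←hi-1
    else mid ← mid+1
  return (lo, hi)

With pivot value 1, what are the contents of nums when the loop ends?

pivot = 1; lo=0, mid=0, hi=7
nums[mid]=1=1: mid=1
nums[mid]=4>1: swap nums[1],nums[7]; hi=6 → 1 1 1 1 5 1 3 4
nums[mid]=1=1: mid=2
nums[mid]=1=1: mid=3
nums[mid]=1=1: mid=4
nums[mid]=5>1: swap nums[4],nums[6]; hi=5 → 1 1 1 1 3 1 5 4
nums[mid]=3>1: swap nums[4],nums[5]; hi=4 → 1 1 1 1 1 3 5 4
nums[mid]=1=1: mid=5
end: lo=0, hi=4; nums = 1 1 1 1 1 3 5 4

1 1 1 1 1 3 5 4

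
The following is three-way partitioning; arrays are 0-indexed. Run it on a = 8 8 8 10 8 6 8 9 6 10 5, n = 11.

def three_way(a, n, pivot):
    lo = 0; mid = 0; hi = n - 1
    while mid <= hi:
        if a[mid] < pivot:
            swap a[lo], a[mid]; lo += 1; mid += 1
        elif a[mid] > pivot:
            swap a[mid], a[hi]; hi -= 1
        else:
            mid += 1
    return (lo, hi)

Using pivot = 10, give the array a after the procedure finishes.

pivot = 10; lo=0, mid=0, hi=10
a[mid]=8<10: swap a[0],a[0]; lo=1,mid=1 → 8 8 8 10 8 6 8 9 6 10 5
a[mid]=8<10: swap a[1],a[1]; lo=2,mid=2 → 8 8 8 10 8 6 8 9 6 10 5
a[mid]=8<10: swap a[2],a[2]; lo=3,mid=3 → 8 8 8 10 8 6 8 9 6 10 5
a[mid]=10=10: mid=4
a[mid]=8<10: swap a[3],a[4]; lo=4,mid=5 → 8 8 8 8 10 6 8 9 6 10 5
a[mid]=6<10: swap a[4],a[5]; lo=5,mid=6 → 8 8 8 8 6 10 8 9 6 10 5
a[mid]=8<10: swap a[5],a[6]; lo=6,mid=7 → 8 8 8 8 6 8 10 9 6 10 5
a[mid]=9<10: swap a[6],a[7]; lo=7,mid=8 → 8 8 8 8 6 8 9 10 6 10 5
a[mid]=6<10: swap a[7],a[8]; lo=8,mid=9 → 8 8 8 8 6 8 9 6 10 10 5
a[mid]=10=10: mid=10
a[mid]=5<10: swap a[8],a[10]; lo=9,mid=11 → 8 8 8 8 6 8 9 6 5 10 10
end: lo=9, hi=10; a = 8 8 8 8 6 8 9 6 5 10 10

8 8 8 8 6 8 9 6 5 10 10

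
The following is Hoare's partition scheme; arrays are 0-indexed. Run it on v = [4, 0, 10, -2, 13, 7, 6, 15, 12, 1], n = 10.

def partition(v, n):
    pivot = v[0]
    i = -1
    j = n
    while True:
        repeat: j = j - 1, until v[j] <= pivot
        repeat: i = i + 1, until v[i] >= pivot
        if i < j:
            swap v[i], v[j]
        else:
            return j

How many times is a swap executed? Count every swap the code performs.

2

pivot=4
j stops at 9 (1), i stops at 0 (4); swap ⇒ [1, 0, 10, -2, 13, 7, 6, 15, 12, 4]
j stops at 3 (-2), i stops at 2 (10); swap ⇒ [1, 0, -2, 10, 13, 7, 6, 15, 12, 4]
j stops at 2, i stops at 3; i≥j ⇒ return 2. v=[1, 0, -2, 10, 13, 7, 6, 15, 12, 4]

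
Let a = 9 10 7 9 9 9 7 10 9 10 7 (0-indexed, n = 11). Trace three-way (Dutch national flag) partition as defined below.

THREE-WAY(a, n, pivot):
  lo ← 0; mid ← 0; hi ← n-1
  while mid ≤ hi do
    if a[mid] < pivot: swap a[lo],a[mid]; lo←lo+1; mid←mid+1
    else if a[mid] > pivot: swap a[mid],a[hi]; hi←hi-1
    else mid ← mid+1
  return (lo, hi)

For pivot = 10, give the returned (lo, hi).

(8, 10)

lo=0 mid=0 hi=10
9<10: swap(0,0), lo=1 mid=1 ⇒ 9 10 7 9 9 9 7 10 9 10 7
10=10: mid=2
7<10: swap(1,2), lo=2 mid=3 ⇒ 9 7 10 9 9 9 7 10 9 10 7
9<10: swap(2,3), lo=3 mid=4 ⇒ 9 7 9 10 9 9 7 10 9 10 7
9<10: swap(3,4), lo=4 mid=5 ⇒ 9 7 9 9 10 9 7 10 9 10 7
9<10: swap(4,5), lo=5 mid=6 ⇒ 9 7 9 9 9 10 7 10 9 10 7
7<10: swap(5,6), lo=6 mid=7 ⇒ 9 7 9 9 9 7 10 10 9 10 7
10=10: mid=8
9<10: swap(6,8), lo=7 mid=9 ⇒ 9 7 9 9 9 7 9 10 10 10 7
10=10: mid=10
7<10: swap(7,10), lo=8 mid=11 ⇒ 9 7 9 9 9 7 9 7 10 10 10
done. lo=8 hi=10; a=9 7 9 9 9 7 9 7 10 10 10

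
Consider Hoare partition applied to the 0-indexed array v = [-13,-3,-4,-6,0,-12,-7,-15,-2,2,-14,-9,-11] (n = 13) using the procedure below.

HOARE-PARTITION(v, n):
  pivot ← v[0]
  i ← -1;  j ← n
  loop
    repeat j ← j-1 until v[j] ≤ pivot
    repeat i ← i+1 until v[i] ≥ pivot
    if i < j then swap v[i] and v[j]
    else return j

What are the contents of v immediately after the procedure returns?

pivot=-13
j stops at 10 (-14), i stops at 0 (-13); swap ⇒ [-14,-3,-4,-6,0,-12,-7,-15,-2,2,-13,-9,-11]
j stops at 7 (-15), i stops at 1 (-3); swap ⇒ [-14,-15,-4,-6,0,-12,-7,-3,-2,2,-13,-9,-11]
j stops at 1, i stops at 2; i≥j ⇒ return 1. v=[-14,-15,-4,-6,0,-12,-7,-3,-2,2,-13,-9,-11]

[-14,-15,-4,-6,0,-12,-7,-3,-2,2,-13,-9,-11]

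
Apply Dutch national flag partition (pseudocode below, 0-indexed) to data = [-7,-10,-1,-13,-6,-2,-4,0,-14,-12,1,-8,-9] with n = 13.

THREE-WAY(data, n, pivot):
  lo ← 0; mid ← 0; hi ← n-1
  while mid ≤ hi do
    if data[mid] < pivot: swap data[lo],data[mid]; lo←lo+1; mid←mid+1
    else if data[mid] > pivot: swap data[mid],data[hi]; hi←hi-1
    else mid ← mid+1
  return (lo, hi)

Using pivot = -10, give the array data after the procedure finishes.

pivot = -10; lo=0, mid=0, hi=12
data[mid]=-7>-10: swap data[0],data[12]; hi=11 → [-9,-10,-1,-13,-6,-2,-4,0,-14,-12,1,-8,-7]
data[mid]=-9>-10: swap data[0],data[11]; hi=10 → [-8,-10,-1,-13,-6,-2,-4,0,-14,-12,1,-9,-7]
data[mid]=-8>-10: swap data[0],data[10]; hi=9 → [1,-10,-1,-13,-6,-2,-4,0,-14,-12,-8,-9,-7]
data[mid]=1>-10: swap data[0],data[9]; hi=8 → [-12,-10,-1,-13,-6,-2,-4,0,-14,1,-8,-9,-7]
data[mid]=-12<-10: swap data[0],data[0]; lo=1,mid=1 → [-12,-10,-1,-13,-6,-2,-4,0,-14,1,-8,-9,-7]
data[mid]=-10=-10: mid=2
data[mid]=-1>-10: swap data[2],data[8]; hi=7 → [-12,-10,-14,-13,-6,-2,-4,0,-1,1,-8,-9,-7]
data[mid]=-14<-10: swap data[1],data[2]; lo=2,mid=3 → [-12,-14,-10,-13,-6,-2,-4,0,-1,1,-8,-9,-7]
data[mid]=-13<-10: swap data[2],data[3]; lo=3,mid=4 → [-12,-14,-13,-10,-6,-2,-4,0,-1,1,-8,-9,-7]
data[mid]=-6>-10: swap data[4],data[7]; hi=6 → [-12,-14,-13,-10,0,-2,-4,-6,-1,1,-8,-9,-7]
data[mid]=0>-10: swap data[4],data[6]; hi=5 → [-12,-14,-13,-10,-4,-2,0,-6,-1,1,-8,-9,-7]
data[mid]=-4>-10: swap data[4],data[5]; hi=4 → [-12,-14,-13,-10,-2,-4,0,-6,-1,1,-8,-9,-7]
data[mid]=-2>-10: swap data[4],data[4]; hi=3 → [-12,-14,-13,-10,-2,-4,0,-6,-1,1,-8,-9,-7]
end: lo=3, hi=3; data = [-12,-14,-13,-10,-2,-4,0,-6,-1,1,-8,-9,-7]

[-12,-14,-13,-10,-2,-4,0,-6,-1,1,-8,-9,-7]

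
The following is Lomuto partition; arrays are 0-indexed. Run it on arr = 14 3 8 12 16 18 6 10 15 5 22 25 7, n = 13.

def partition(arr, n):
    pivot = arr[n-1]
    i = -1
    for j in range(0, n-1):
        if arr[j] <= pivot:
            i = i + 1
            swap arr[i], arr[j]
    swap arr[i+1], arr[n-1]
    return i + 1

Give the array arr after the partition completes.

3 6 5 7 16 18 14 10 15 8 22 25 12

pivot=7, i=-1
j=0: 14>7, skip
j=1: 3≤7, i=0, swap(0,1) ⇒ 3 14 8 12 16 18 6 10 15 5 22 25 7
j=2: 8>7, skip
j=3: 12>7, skip
j=4: 16>7, skip
j=5: 18>7, skip
j=6: 6≤7, i=1, swap(1,6) ⇒ 3 6 8 12 16 18 14 10 15 5 22 25 7
j=7: 10>7, skip
j=8: 15>7, skip
j=9: 5≤7, i=2, swap(2,9) ⇒ 3 6 5 12 16 18 14 10 15 8 22 25 7
j=10: 22>7, skip
j=11: 25>7, skip
swap(3,12) ⇒ 3 6 5 7 16 18 14 10 15 8 22 25 12; return 3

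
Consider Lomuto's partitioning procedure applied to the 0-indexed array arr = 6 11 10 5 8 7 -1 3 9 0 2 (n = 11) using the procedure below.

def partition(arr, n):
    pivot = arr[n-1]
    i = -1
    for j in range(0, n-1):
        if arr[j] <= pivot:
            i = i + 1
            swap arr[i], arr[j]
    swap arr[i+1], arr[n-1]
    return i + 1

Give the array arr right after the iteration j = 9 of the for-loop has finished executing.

pivot = arr[10] = 2; i = -1
j=0: arr[0]=6 > 2 → no swap
j=1: arr[1]=11 > 2 → no swap
j=2: arr[2]=10 > 2 → no swap
j=3: arr[3]=5 > 2 → no swap
j=4: arr[4]=8 > 2 → no swap
j=5: arr[5]=7 > 2 → no swap
j=6: arr[6]=-1 ≤ 2 → i=0, swap arr[0],arr[6] → -1 11 10 5 8 7 6 3 9 0 2
j=7: arr[7]=3 > 2 → no swap
j=8: arr[8]=9 > 2 → no swap
j=9: arr[9]=0 ≤ 2 → i=1, swap arr[1],arr[9] → -1 0 10 5 8 7 6 3 9 11 2
(after j=9) arr = -1 0 10 5 8 7 6 3 9 11 2

-1 0 10 5 8 7 6 3 9 11 2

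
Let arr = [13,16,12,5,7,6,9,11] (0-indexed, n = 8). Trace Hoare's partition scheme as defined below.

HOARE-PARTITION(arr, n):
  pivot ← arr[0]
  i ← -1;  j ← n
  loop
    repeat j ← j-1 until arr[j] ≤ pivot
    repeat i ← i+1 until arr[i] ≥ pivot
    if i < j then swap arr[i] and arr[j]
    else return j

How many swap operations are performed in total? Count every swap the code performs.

pivot=13
j stops at 7 (11), i stops at 0 (13); swap ⇒ [11,16,12,5,7,6,9,13]
j stops at 6 (9), i stops at 1 (16); swap ⇒ [11,9,12,5,7,6,16,13]
j stops at 5, i stops at 6; i≥j ⇒ return 5. arr=[11,9,12,5,7,6,16,13]

2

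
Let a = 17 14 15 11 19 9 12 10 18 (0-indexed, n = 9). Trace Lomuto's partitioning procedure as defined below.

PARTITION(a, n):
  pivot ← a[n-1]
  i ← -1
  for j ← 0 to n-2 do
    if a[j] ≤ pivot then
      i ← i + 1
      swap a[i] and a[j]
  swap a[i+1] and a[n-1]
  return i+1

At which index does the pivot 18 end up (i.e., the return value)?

pivot=18, i=-1
j=0: 17≤18, i=0, swap(0,0) ⇒ 17 14 15 11 19 9 12 10 18
j=1: 14≤18, i=1, swap(1,1) ⇒ 17 14 15 11 19 9 12 10 18
j=2: 15≤18, i=2, swap(2,2) ⇒ 17 14 15 11 19 9 12 10 18
j=3: 11≤18, i=3, swap(3,3) ⇒ 17 14 15 11 19 9 12 10 18
j=4: 19>18, skip
j=5: 9≤18, i=4, swap(4,5) ⇒ 17 14 15 11 9 19 12 10 18
j=6: 12≤18, i=5, swap(5,6) ⇒ 17 14 15 11 9 12 19 10 18
j=7: 10≤18, i=6, swap(6,7) ⇒ 17 14 15 11 9 12 10 19 18
swap(7,8) ⇒ 17 14 15 11 9 12 10 18 19; return 7

7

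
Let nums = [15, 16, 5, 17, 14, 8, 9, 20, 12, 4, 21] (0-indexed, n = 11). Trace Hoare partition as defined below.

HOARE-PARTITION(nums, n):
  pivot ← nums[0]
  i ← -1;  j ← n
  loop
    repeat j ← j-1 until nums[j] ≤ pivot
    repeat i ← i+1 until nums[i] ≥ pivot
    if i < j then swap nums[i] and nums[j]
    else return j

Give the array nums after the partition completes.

pivot=15
j stops at 9 (4), i stops at 0 (15); swap ⇒ [4, 16, 5, 17, 14, 8, 9, 20, 12, 15, 21]
j stops at 8 (12), i stops at 1 (16); swap ⇒ [4, 12, 5, 17, 14, 8, 9, 20, 16, 15, 21]
j stops at 6 (9), i stops at 3 (17); swap ⇒ [4, 12, 5, 9, 14, 8, 17, 20, 16, 15, 21]
j stops at 5, i stops at 6; i≥j ⇒ return 5. nums=[4, 12, 5, 9, 14, 8, 17, 20, 16, 15, 21]

[4, 12, 5, 9, 14, 8, 17, 20, 16, 15, 21]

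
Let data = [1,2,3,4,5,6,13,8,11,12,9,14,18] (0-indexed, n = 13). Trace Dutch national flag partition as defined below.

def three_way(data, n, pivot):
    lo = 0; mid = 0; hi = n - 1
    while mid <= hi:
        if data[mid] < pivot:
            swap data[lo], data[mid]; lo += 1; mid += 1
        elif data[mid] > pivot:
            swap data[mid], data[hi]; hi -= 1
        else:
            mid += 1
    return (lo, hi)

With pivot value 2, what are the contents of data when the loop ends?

[1,2,4,5,6,13,8,11,12,9,14,18,3]

pivot = 2; lo=0, mid=0, hi=12
data[mid]=1<2: swap data[0],data[0]; lo=1,mid=1 → [1,2,3,4,5,6,13,8,11,12,9,14,18]
data[mid]=2=2: mid=2
data[mid]=3>2: swap data[2],data[12]; hi=11 → [1,2,18,4,5,6,13,8,11,12,9,14,3]
data[mid]=18>2: swap data[2],data[11]; hi=10 → [1,2,14,4,5,6,13,8,11,12,9,18,3]
data[mid]=14>2: swap data[2],data[10]; hi=9 → [1,2,9,4,5,6,13,8,11,12,14,18,3]
data[mid]=9>2: swap data[2],data[9]; hi=8 → [1,2,12,4,5,6,13,8,11,9,14,18,3]
data[mid]=12>2: swap data[2],data[8]; hi=7 → [1,2,11,4,5,6,13,8,12,9,14,18,3]
data[mid]=11>2: swap data[2],data[7]; hi=6 → [1,2,8,4,5,6,13,11,12,9,14,18,3]
data[mid]=8>2: swap data[2],data[6]; hi=5 → [1,2,13,4,5,6,8,11,12,9,14,18,3]
data[mid]=13>2: swap data[2],data[5]; hi=4 → [1,2,6,4,5,13,8,11,12,9,14,18,3]
data[mid]=6>2: swap data[2],data[4]; hi=3 → [1,2,5,4,6,13,8,11,12,9,14,18,3]
data[mid]=5>2: swap data[2],data[3]; hi=2 → [1,2,4,5,6,13,8,11,12,9,14,18,3]
data[mid]=4>2: swap data[2],data[2]; hi=1 → [1,2,4,5,6,13,8,11,12,9,14,18,3]
end: lo=1, hi=1; data = [1,2,4,5,6,13,8,11,12,9,14,18,3]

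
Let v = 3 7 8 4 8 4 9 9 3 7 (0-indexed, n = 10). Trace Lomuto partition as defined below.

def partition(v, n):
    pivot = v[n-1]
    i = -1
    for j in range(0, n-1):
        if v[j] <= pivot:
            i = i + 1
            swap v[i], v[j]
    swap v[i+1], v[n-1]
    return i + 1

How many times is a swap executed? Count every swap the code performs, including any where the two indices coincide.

pivot=7, i=-1
j=0: 3≤7, i=0, swap(0,0) ⇒ 3 7 8 4 8 4 9 9 3 7
j=1: 7≤7, i=1, swap(1,1) ⇒ 3 7 8 4 8 4 9 9 3 7
j=2: 8>7, skip
j=3: 4≤7, i=2, swap(2,3) ⇒ 3 7 4 8 8 4 9 9 3 7
j=4: 8>7, skip
j=5: 4≤7, i=3, swap(3,5) ⇒ 3 7 4 4 8 8 9 9 3 7
j=6: 9>7, skip
j=7: 9>7, skip
j=8: 3≤7, i=4, swap(4,8) ⇒ 3 7 4 4 3 8 9 9 8 7
swap(5,9) ⇒ 3 7 4 4 3 7 9 9 8 8; return 5

6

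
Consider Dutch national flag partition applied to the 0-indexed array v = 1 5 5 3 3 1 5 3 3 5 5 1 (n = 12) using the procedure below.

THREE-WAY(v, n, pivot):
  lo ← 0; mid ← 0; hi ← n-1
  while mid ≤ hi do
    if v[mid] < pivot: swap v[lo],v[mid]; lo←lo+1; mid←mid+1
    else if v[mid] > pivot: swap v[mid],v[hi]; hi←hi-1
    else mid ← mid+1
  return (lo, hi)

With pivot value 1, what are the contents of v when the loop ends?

1 1 1 3 3 5 3 3 5 5 5 5

pivot = 1; lo=0, mid=0, hi=11
v[mid]=1=1: mid=1
v[mid]=5>1: swap v[1],v[11]; hi=10 → 1 1 5 3 3 1 5 3 3 5 5 5
v[mid]=1=1: mid=2
v[mid]=5>1: swap v[2],v[10]; hi=9 → 1 1 5 3 3 1 5 3 3 5 5 5
v[mid]=5>1: swap v[2],v[9]; hi=8 → 1 1 5 3 3 1 5 3 3 5 5 5
v[mid]=5>1: swap v[2],v[8]; hi=7 → 1 1 3 3 3 1 5 3 5 5 5 5
v[mid]=3>1: swap v[2],v[7]; hi=6 → 1 1 3 3 3 1 5 3 5 5 5 5
v[mid]=3>1: swap v[2],v[6]; hi=5 → 1 1 5 3 3 1 3 3 5 5 5 5
v[mid]=5>1: swap v[2],v[5]; hi=4 → 1 1 1 3 3 5 3 3 5 5 5 5
v[mid]=1=1: mid=3
v[mid]=3>1: swap v[3],v[4]; hi=3 → 1 1 1 3 3 5 3 3 5 5 5 5
v[mid]=3>1: swap v[3],v[3]; hi=2 → 1 1 1 3 3 5 3 3 5 5 5 5
end: lo=0, hi=2; v = 1 1 1 3 3 5 3 3 5 5 5 5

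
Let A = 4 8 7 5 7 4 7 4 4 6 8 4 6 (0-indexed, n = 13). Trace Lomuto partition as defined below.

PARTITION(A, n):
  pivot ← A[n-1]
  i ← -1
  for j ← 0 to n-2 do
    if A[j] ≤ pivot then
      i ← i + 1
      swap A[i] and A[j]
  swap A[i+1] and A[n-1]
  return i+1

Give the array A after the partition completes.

4 5 4 4 4 6 4 6 7 7 8 7 8

pivot=6, i=-1
j=0: 4≤6, i=0, swap(0,0) ⇒ 4 8 7 5 7 4 7 4 4 6 8 4 6
j=1: 8>6, skip
j=2: 7>6, skip
j=3: 5≤6, i=1, swap(1,3) ⇒ 4 5 7 8 7 4 7 4 4 6 8 4 6
j=4: 7>6, skip
j=5: 4≤6, i=2, swap(2,5) ⇒ 4 5 4 8 7 7 7 4 4 6 8 4 6
j=6: 7>6, skip
j=7: 4≤6, i=3, swap(3,7) ⇒ 4 5 4 4 7 7 7 8 4 6 8 4 6
j=8: 4≤6, i=4, swap(4,8) ⇒ 4 5 4 4 4 7 7 8 7 6 8 4 6
j=9: 6≤6, i=5, swap(5,9) ⇒ 4 5 4 4 4 6 7 8 7 7 8 4 6
j=10: 8>6, skip
j=11: 4≤6, i=6, swap(6,11) ⇒ 4 5 4 4 4 6 4 8 7 7 8 7 6
swap(7,12) ⇒ 4 5 4 4 4 6 4 6 7 7 8 7 8; return 7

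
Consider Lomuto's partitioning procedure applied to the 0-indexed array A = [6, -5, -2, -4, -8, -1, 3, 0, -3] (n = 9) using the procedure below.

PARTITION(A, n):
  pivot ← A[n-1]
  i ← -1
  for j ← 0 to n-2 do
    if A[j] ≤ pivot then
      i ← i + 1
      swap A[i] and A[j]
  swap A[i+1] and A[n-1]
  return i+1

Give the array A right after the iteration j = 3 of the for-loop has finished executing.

[-5, -4, -2, 6, -8, -1, 3, 0, -3]

pivot = A[8] = -3; i = -1
j=0: A[0]=6 > -3 → no swap
j=1: A[1]=-5 ≤ -3 → i=0, swap A[0],A[1] → [-5, 6, -2, -4, -8, -1, 3, 0, -3]
j=2: A[2]=-2 > -3 → no swap
j=3: A[3]=-4 ≤ -3 → i=1, swap A[1],A[3] → [-5, -4, -2, 6, -8, -1, 3, 0, -3]
(after j=3) A = [-5, -4, -2, 6, -8, -1, 3, 0, -3]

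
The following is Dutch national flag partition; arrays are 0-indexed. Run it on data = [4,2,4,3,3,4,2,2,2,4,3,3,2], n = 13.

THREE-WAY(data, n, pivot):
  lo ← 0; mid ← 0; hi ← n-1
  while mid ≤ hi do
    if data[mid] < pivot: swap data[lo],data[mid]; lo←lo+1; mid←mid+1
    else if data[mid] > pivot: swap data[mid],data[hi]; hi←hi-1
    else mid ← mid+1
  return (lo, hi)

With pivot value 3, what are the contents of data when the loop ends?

lo=0 mid=0 hi=12
4>3: swap(0,12), hi=11 ⇒ [2,2,4,3,3,4,2,2,2,4,3,3,4]
2<3: swap(0,0), lo=1 mid=1 ⇒ [2,2,4,3,3,4,2,2,2,4,3,3,4]
2<3: swap(1,1), lo=2 mid=2 ⇒ [2,2,4,3,3,4,2,2,2,4,3,3,4]
4>3: swap(2,11), hi=10 ⇒ [2,2,3,3,3,4,2,2,2,4,3,4,4]
3=3: mid=3
3=3: mid=4
3=3: mid=5
4>3: swap(5,10), hi=9 ⇒ [2,2,3,3,3,3,2,2,2,4,4,4,4]
3=3: mid=6
2<3: swap(2,6), lo=3 mid=7 ⇒ [2,2,2,3,3,3,3,2,2,4,4,4,4]
2<3: swap(3,7), lo=4 mid=8 ⇒ [2,2,2,2,3,3,3,3,2,4,4,4,4]
2<3: swap(4,8), lo=5 mid=9 ⇒ [2,2,2,2,2,3,3,3,3,4,4,4,4]
4>3: swap(9,9), hi=8 ⇒ [2,2,2,2,2,3,3,3,3,4,4,4,4]
done. lo=5 hi=8; data=[2,2,2,2,2,3,3,3,3,4,4,4,4]

[2,2,2,2,2,3,3,3,3,4,4,4,4]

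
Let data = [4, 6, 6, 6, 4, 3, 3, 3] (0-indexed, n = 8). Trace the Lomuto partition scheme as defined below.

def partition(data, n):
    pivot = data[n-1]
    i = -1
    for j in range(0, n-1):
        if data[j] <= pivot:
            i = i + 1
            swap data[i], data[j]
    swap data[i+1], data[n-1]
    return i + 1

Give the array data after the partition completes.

[3, 3, 3, 6, 4, 4, 6, 6]

pivot=3, i=-1
j=0: 4>3, skip
j=1: 6>3, skip
j=2: 6>3, skip
j=3: 6>3, skip
j=4: 4>3, skip
j=5: 3≤3, i=0, swap(0,5) ⇒ [3, 6, 6, 6, 4, 4, 3, 3]
j=6: 3≤3, i=1, swap(1,6) ⇒ [3, 3, 6, 6, 4, 4, 6, 3]
swap(2,7) ⇒ [3, 3, 3, 6, 4, 4, 6, 6]; return 2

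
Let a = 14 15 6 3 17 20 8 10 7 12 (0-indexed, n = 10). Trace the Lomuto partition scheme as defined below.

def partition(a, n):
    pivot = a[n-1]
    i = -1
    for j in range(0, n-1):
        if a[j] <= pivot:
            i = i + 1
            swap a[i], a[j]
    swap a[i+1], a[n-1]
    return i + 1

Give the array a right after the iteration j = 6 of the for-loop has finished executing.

6 3 8 15 17 20 14 10 7 12

pivot = a[9] = 12; i = -1
j=0: a[0]=14 > 12 → no swap
j=1: a[1]=15 > 12 → no swap
j=2: a[2]=6 ≤ 12 → i=0, swap a[0],a[2] → 6 15 14 3 17 20 8 10 7 12
j=3: a[3]=3 ≤ 12 → i=1, swap a[1],a[3] → 6 3 14 15 17 20 8 10 7 12
j=4: a[4]=17 > 12 → no swap
j=5: a[5]=20 > 12 → no swap
j=6: a[6]=8 ≤ 12 → i=2, swap a[2],a[6] → 6 3 8 15 17 20 14 10 7 12
(after j=6) a = 6 3 8 15 17 20 14 10 7 12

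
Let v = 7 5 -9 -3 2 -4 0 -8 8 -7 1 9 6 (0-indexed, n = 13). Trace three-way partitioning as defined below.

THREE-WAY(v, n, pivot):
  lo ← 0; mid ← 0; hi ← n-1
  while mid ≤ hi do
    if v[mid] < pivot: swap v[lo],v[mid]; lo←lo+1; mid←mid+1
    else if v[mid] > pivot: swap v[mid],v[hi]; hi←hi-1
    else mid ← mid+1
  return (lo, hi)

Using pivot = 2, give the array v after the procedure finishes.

1 -7 -9 -3 -4 0 -8 2 8 5 9 6 7

pivot = 2; lo=0, mid=0, hi=12
v[mid]=7>2: swap v[0],v[12]; hi=11 → 6 5 -9 -3 2 -4 0 -8 8 -7 1 9 7
v[mid]=6>2: swap v[0],v[11]; hi=10 → 9 5 -9 -3 2 -4 0 -8 8 -7 1 6 7
v[mid]=9>2: swap v[0],v[10]; hi=9 → 1 5 -9 -3 2 -4 0 -8 8 -7 9 6 7
v[mid]=1<2: swap v[0],v[0]; lo=1,mid=1 → 1 5 -9 -3 2 -4 0 -8 8 -7 9 6 7
v[mid]=5>2: swap v[1],v[9]; hi=8 → 1 -7 -9 -3 2 -4 0 -8 8 5 9 6 7
v[mid]=-7<2: swap v[1],v[1]; lo=2,mid=2 → 1 -7 -9 -3 2 -4 0 -8 8 5 9 6 7
v[mid]=-9<2: swap v[2],v[2]; lo=3,mid=3 → 1 -7 -9 -3 2 -4 0 -8 8 5 9 6 7
v[mid]=-3<2: swap v[3],v[3]; lo=4,mid=4 → 1 -7 -9 -3 2 -4 0 -8 8 5 9 6 7
v[mid]=2=2: mid=5
v[mid]=-4<2: swap v[4],v[5]; lo=5,mid=6 → 1 -7 -9 -3 -4 2 0 -8 8 5 9 6 7
v[mid]=0<2: swap v[5],v[6]; lo=6,mid=7 → 1 -7 -9 -3 -4 0 2 -8 8 5 9 6 7
v[mid]=-8<2: swap v[6],v[7]; lo=7,mid=8 → 1 -7 -9 -3 -4 0 -8 2 8 5 9 6 7
v[mid]=8>2: swap v[8],v[8]; hi=7 → 1 -7 -9 -3 -4 0 -8 2 8 5 9 6 7
end: lo=7, hi=7; v = 1 -7 -9 -3 -4 0 -8 2 8 5 9 6 7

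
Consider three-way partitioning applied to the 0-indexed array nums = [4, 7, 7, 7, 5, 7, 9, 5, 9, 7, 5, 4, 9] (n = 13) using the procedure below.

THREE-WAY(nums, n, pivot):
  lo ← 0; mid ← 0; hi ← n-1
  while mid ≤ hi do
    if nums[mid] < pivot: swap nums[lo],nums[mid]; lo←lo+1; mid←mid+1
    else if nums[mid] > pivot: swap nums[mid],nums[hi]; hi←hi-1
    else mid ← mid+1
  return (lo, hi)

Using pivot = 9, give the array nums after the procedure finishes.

pivot = 9; lo=0, mid=0, hi=12
nums[mid]=4<9: swap nums[0],nums[0]; lo=1,mid=1 → [4, 7, 7, 7, 5, 7, 9, 5, 9, 7, 5, 4, 9]
nums[mid]=7<9: swap nums[1],nums[1]; lo=2,mid=2 → [4, 7, 7, 7, 5, 7, 9, 5, 9, 7, 5, 4, 9]
nums[mid]=7<9: swap nums[2],nums[2]; lo=3,mid=3 → [4, 7, 7, 7, 5, 7, 9, 5, 9, 7, 5, 4, 9]
nums[mid]=7<9: swap nums[3],nums[3]; lo=4,mid=4 → [4, 7, 7, 7, 5, 7, 9, 5, 9, 7, 5, 4, 9]
nums[mid]=5<9: swap nums[4],nums[4]; lo=5,mid=5 → [4, 7, 7, 7, 5, 7, 9, 5, 9, 7, 5, 4, 9]
nums[mid]=7<9: swap nums[5],nums[5]; lo=6,mid=6 → [4, 7, 7, 7, 5, 7, 9, 5, 9, 7, 5, 4, 9]
nums[mid]=9=9: mid=7
nums[mid]=5<9: swap nums[6],nums[7]; lo=7,mid=8 → [4, 7, 7, 7, 5, 7, 5, 9, 9, 7, 5, 4, 9]
nums[mid]=9=9: mid=9
nums[mid]=7<9: swap nums[7],nums[9]; lo=8,mid=10 → [4, 7, 7, 7, 5, 7, 5, 7, 9, 9, 5, 4, 9]
nums[mid]=5<9: swap nums[8],nums[10]; lo=9,mid=11 → [4, 7, 7, 7, 5, 7, 5, 7, 5, 9, 9, 4, 9]
nums[mid]=4<9: swap nums[9],nums[11]; lo=10,mid=12 → [4, 7, 7, 7, 5, 7, 5, 7, 5, 4, 9, 9, 9]
nums[mid]=9=9: mid=13
end: lo=10, hi=12; nums = [4, 7, 7, 7, 5, 7, 5, 7, 5, 4, 9, 9, 9]

[4, 7, 7, 7, 5, 7, 5, 7, 5, 4, 9, 9, 9]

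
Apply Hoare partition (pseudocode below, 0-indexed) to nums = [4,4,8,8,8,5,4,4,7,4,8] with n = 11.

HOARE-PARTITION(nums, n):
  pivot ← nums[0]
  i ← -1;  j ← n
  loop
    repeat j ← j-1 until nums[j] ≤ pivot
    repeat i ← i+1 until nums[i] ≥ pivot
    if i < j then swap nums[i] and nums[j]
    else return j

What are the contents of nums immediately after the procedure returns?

[4,4,4,8,8,5,8,4,7,4,8]

pivot = nums[0] = 4; i = -1, j = 11
j→9 (nums[9]=4≤4), i→0 (nums[0]=4≥4); i<j, swap → [4,4,8,8,8,5,4,4,7,4,8]
j→7 (nums[7]=4≤4), i→1 (nums[1]=4≥4); i<j, swap → [4,4,8,8,8,5,4,4,7,4,8]
j→6 (nums[6]=4≤4), i→2 (nums[2]=8≥4); i<j, swap → [4,4,4,8,8,5,8,4,7,4,8]
j→2, i→3; i≥j, return j=2. nums = [4,4,4,8,8,5,8,4,7,4,8]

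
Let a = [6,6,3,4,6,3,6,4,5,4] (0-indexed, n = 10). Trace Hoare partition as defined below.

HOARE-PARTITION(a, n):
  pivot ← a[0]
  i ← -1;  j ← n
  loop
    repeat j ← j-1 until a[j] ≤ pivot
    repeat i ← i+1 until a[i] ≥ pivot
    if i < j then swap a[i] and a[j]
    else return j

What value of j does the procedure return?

6

pivot = a[0] = 6; i = -1, j = 10
j→9 (a[9]=4≤6), i→0 (a[0]=6≥6); i<j, swap → [4,6,3,4,6,3,6,4,5,6]
j→8 (a[8]=5≤6), i→1 (a[1]=6≥6); i<j, swap → [4,5,3,4,6,3,6,4,6,6]
j→7 (a[7]=4≤6), i→4 (a[4]=6≥6); i<j, swap → [4,5,3,4,4,3,6,6,6,6]
j→6, i→6; i≥j, return j=6. a = [4,5,3,4,4,3,6,6,6,6]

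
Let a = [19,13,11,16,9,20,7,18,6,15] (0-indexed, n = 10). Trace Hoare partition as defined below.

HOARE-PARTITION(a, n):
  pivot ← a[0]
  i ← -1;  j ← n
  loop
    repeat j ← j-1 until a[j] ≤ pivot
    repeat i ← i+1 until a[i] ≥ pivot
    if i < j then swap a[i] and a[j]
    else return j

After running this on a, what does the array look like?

[15,13,11,16,9,6,7,18,20,19]

pivot = a[0] = 19; i = -1, j = 10
j→9 (a[9]=15≤19), i→0 (a[0]=19≥19); i<j, swap → [15,13,11,16,9,20,7,18,6,19]
j→8 (a[8]=6≤19), i→5 (a[5]=20≥19); i<j, swap → [15,13,11,16,9,6,7,18,20,19]
j→7, i→8; i≥j, return j=7. a = [15,13,11,16,9,6,7,18,20,19]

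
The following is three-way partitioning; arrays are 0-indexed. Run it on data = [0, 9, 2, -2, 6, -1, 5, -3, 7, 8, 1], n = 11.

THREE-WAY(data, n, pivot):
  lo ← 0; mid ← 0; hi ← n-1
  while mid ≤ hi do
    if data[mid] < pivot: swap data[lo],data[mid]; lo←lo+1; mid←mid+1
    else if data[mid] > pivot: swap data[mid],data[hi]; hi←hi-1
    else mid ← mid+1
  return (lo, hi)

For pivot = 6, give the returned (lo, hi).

(7, 7)

lo=0 mid=0 hi=10
0<6: swap(0,0), lo=1 mid=1 ⇒ [0, 9, 2, -2, 6, -1, 5, -3, 7, 8, 1]
9>6: swap(1,10), hi=9 ⇒ [0, 1, 2, -2, 6, -1, 5, -3, 7, 8, 9]
1<6: swap(1,1), lo=2 mid=2 ⇒ [0, 1, 2, -2, 6, -1, 5, -3, 7, 8, 9]
2<6: swap(2,2), lo=3 mid=3 ⇒ [0, 1, 2, -2, 6, -1, 5, -3, 7, 8, 9]
-2<6: swap(3,3), lo=4 mid=4 ⇒ [0, 1, 2, -2, 6, -1, 5, -3, 7, 8, 9]
6=6: mid=5
-1<6: swap(4,5), lo=5 mid=6 ⇒ [0, 1, 2, -2, -1, 6, 5, -3, 7, 8, 9]
5<6: swap(5,6), lo=6 mid=7 ⇒ [0, 1, 2, -2, -1, 5, 6, -3, 7, 8, 9]
-3<6: swap(6,7), lo=7 mid=8 ⇒ [0, 1, 2, -2, -1, 5, -3, 6, 7, 8, 9]
7>6: swap(8,9), hi=8 ⇒ [0, 1, 2, -2, -1, 5, -3, 6, 8, 7, 9]
8>6: swap(8,8), hi=7 ⇒ [0, 1, 2, -2, -1, 5, -3, 6, 8, 7, 9]
done. lo=7 hi=7; data=[0, 1, 2, -2, -1, 5, -3, 6, 8, 7, 9]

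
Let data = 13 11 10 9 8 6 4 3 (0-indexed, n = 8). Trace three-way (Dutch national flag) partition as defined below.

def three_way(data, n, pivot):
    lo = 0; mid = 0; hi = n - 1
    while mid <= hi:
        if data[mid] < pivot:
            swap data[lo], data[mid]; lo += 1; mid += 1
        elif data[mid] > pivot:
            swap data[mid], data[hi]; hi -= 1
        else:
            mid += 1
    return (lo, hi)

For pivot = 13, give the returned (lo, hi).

(7, 7)

pivot = 13; lo=0, mid=0, hi=7
data[mid]=13=13: mid=1
data[mid]=11<13: swap data[0],data[1]; lo=1,mid=2 → 11 13 10 9 8 6 4 3
data[mid]=10<13: swap data[1],data[2]; lo=2,mid=3 → 11 10 13 9 8 6 4 3
data[mid]=9<13: swap data[2],data[3]; lo=3,mid=4 → 11 10 9 13 8 6 4 3
data[mid]=8<13: swap data[3],data[4]; lo=4,mid=5 → 11 10 9 8 13 6 4 3
data[mid]=6<13: swap data[4],data[5]; lo=5,mid=6 → 11 10 9 8 6 13 4 3
data[mid]=4<13: swap data[5],data[6]; lo=6,mid=7 → 11 10 9 8 6 4 13 3
data[mid]=3<13: swap data[6],data[7]; lo=7,mid=8 → 11 10 9 8 6 4 3 13
end: lo=7, hi=7; data = 11 10 9 8 6 4 3 13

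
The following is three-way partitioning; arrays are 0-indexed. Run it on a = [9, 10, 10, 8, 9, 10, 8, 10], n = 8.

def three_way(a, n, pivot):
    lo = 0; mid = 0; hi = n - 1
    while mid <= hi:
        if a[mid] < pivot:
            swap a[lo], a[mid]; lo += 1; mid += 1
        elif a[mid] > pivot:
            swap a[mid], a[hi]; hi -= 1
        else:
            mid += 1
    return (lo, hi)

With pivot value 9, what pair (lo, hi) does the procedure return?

pivot = 9; lo=0, mid=0, hi=7
a[mid]=9=9: mid=1
a[mid]=10>9: swap a[1],a[7]; hi=6 → [9, 10, 10, 8, 9, 10, 8, 10]
a[mid]=10>9: swap a[1],a[6]; hi=5 → [9, 8, 10, 8, 9, 10, 10, 10]
a[mid]=8<9: swap a[0],a[1]; lo=1,mid=2 → [8, 9, 10, 8, 9, 10, 10, 10]
a[mid]=10>9: swap a[2],a[5]; hi=4 → [8, 9, 10, 8, 9, 10, 10, 10]
a[mid]=10>9: swap a[2],a[4]; hi=3 → [8, 9, 9, 8, 10, 10, 10, 10]
a[mid]=9=9: mid=3
a[mid]=8<9: swap a[1],a[3]; lo=2,mid=4 → [8, 8, 9, 9, 10, 10, 10, 10]
end: lo=2, hi=3; a = [8, 8, 9, 9, 10, 10, 10, 10]

(2, 3)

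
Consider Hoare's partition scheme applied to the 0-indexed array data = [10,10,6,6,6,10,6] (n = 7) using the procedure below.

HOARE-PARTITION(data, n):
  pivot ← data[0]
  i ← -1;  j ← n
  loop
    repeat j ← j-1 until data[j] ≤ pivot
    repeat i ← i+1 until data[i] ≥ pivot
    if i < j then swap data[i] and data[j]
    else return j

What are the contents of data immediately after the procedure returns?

pivot = data[0] = 10; i = -1, j = 7
j→6 (data[6]=6≤10), i→0 (data[0]=10≥10); i<j, swap → [6,10,6,6,6,10,10]
j→5 (data[5]=10≤10), i→1 (data[1]=10≥10); i<j, swap → [6,10,6,6,6,10,10]
j→4, i→5; i≥j, return j=4. data = [6,10,6,6,6,10,10]

[6,10,6,6,6,10,10]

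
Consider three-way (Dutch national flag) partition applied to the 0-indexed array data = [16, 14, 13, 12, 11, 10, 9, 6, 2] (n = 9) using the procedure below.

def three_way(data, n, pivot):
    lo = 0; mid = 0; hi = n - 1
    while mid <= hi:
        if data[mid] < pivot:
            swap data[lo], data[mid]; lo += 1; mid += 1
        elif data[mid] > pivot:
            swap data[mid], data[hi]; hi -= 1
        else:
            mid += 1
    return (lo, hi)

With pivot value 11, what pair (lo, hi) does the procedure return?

lo=0 mid=0 hi=8
16>11: swap(0,8), hi=7 ⇒ [2, 14, 13, 12, 11, 10, 9, 6, 16]
2<11: swap(0,0), lo=1 mid=1 ⇒ [2, 14, 13, 12, 11, 10, 9, 6, 16]
14>11: swap(1,7), hi=6 ⇒ [2, 6, 13, 12, 11, 10, 9, 14, 16]
6<11: swap(1,1), lo=2 mid=2 ⇒ [2, 6, 13, 12, 11, 10, 9, 14, 16]
13>11: swap(2,6), hi=5 ⇒ [2, 6, 9, 12, 11, 10, 13, 14, 16]
9<11: swap(2,2), lo=3 mid=3 ⇒ [2, 6, 9, 12, 11, 10, 13, 14, 16]
12>11: swap(3,5), hi=4 ⇒ [2, 6, 9, 10, 11, 12, 13, 14, 16]
10<11: swap(3,3), lo=4 mid=4 ⇒ [2, 6, 9, 10, 11, 12, 13, 14, 16]
11=11: mid=5
done. lo=4 hi=4; data=[2, 6, 9, 10, 11, 12, 13, 14, 16]

(4, 4)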